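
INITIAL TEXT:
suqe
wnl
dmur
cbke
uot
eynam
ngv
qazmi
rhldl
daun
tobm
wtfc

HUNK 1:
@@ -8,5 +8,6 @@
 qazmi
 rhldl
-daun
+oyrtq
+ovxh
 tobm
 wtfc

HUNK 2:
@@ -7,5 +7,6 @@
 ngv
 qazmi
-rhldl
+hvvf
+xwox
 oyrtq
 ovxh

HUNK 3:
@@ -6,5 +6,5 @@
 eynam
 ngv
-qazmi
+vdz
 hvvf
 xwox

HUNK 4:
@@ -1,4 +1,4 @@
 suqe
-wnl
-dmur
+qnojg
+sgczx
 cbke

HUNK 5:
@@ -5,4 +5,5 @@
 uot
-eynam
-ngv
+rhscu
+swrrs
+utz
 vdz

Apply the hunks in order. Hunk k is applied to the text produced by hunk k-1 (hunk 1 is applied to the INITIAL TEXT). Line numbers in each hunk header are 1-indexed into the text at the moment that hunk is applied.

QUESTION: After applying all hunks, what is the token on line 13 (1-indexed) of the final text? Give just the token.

Answer: ovxh

Derivation:
Hunk 1: at line 8 remove [daun] add [oyrtq,ovxh] -> 13 lines: suqe wnl dmur cbke uot eynam ngv qazmi rhldl oyrtq ovxh tobm wtfc
Hunk 2: at line 7 remove [rhldl] add [hvvf,xwox] -> 14 lines: suqe wnl dmur cbke uot eynam ngv qazmi hvvf xwox oyrtq ovxh tobm wtfc
Hunk 3: at line 6 remove [qazmi] add [vdz] -> 14 lines: suqe wnl dmur cbke uot eynam ngv vdz hvvf xwox oyrtq ovxh tobm wtfc
Hunk 4: at line 1 remove [wnl,dmur] add [qnojg,sgczx] -> 14 lines: suqe qnojg sgczx cbke uot eynam ngv vdz hvvf xwox oyrtq ovxh tobm wtfc
Hunk 5: at line 5 remove [eynam,ngv] add [rhscu,swrrs,utz] -> 15 lines: suqe qnojg sgczx cbke uot rhscu swrrs utz vdz hvvf xwox oyrtq ovxh tobm wtfc
Final line 13: ovxh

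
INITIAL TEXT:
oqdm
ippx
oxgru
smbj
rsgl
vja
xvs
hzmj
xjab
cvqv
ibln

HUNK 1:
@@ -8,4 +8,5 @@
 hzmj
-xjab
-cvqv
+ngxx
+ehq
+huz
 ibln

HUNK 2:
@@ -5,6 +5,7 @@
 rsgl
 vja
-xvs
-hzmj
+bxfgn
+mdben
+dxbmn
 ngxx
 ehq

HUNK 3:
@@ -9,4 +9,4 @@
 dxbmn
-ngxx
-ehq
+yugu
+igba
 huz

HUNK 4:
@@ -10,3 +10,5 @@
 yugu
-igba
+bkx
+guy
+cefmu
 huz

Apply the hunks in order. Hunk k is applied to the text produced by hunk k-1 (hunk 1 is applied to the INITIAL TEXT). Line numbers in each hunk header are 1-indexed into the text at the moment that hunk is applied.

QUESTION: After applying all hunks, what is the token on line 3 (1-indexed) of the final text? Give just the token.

Answer: oxgru

Derivation:
Hunk 1: at line 8 remove [xjab,cvqv] add [ngxx,ehq,huz] -> 12 lines: oqdm ippx oxgru smbj rsgl vja xvs hzmj ngxx ehq huz ibln
Hunk 2: at line 5 remove [xvs,hzmj] add [bxfgn,mdben,dxbmn] -> 13 lines: oqdm ippx oxgru smbj rsgl vja bxfgn mdben dxbmn ngxx ehq huz ibln
Hunk 3: at line 9 remove [ngxx,ehq] add [yugu,igba] -> 13 lines: oqdm ippx oxgru smbj rsgl vja bxfgn mdben dxbmn yugu igba huz ibln
Hunk 4: at line 10 remove [igba] add [bkx,guy,cefmu] -> 15 lines: oqdm ippx oxgru smbj rsgl vja bxfgn mdben dxbmn yugu bkx guy cefmu huz ibln
Final line 3: oxgru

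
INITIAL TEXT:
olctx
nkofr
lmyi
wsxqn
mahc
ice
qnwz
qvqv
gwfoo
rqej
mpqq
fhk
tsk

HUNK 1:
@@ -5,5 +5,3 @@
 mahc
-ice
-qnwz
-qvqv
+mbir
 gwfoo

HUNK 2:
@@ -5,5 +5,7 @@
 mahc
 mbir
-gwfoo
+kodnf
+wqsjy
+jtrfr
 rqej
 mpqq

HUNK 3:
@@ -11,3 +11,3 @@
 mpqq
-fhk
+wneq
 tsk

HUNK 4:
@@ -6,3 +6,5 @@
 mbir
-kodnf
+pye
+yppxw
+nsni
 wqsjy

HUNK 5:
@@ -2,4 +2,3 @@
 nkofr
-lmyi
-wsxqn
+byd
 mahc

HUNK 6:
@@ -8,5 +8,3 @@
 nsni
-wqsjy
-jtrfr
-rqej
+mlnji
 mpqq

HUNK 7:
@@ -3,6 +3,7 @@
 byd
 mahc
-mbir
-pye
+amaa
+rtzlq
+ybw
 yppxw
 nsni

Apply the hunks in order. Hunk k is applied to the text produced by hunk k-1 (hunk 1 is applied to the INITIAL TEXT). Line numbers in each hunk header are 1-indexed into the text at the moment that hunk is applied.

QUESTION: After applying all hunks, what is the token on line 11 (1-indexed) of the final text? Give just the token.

Hunk 1: at line 5 remove [ice,qnwz,qvqv] add [mbir] -> 11 lines: olctx nkofr lmyi wsxqn mahc mbir gwfoo rqej mpqq fhk tsk
Hunk 2: at line 5 remove [gwfoo] add [kodnf,wqsjy,jtrfr] -> 13 lines: olctx nkofr lmyi wsxqn mahc mbir kodnf wqsjy jtrfr rqej mpqq fhk tsk
Hunk 3: at line 11 remove [fhk] add [wneq] -> 13 lines: olctx nkofr lmyi wsxqn mahc mbir kodnf wqsjy jtrfr rqej mpqq wneq tsk
Hunk 4: at line 6 remove [kodnf] add [pye,yppxw,nsni] -> 15 lines: olctx nkofr lmyi wsxqn mahc mbir pye yppxw nsni wqsjy jtrfr rqej mpqq wneq tsk
Hunk 5: at line 2 remove [lmyi,wsxqn] add [byd] -> 14 lines: olctx nkofr byd mahc mbir pye yppxw nsni wqsjy jtrfr rqej mpqq wneq tsk
Hunk 6: at line 8 remove [wqsjy,jtrfr,rqej] add [mlnji] -> 12 lines: olctx nkofr byd mahc mbir pye yppxw nsni mlnji mpqq wneq tsk
Hunk 7: at line 3 remove [mbir,pye] add [amaa,rtzlq,ybw] -> 13 lines: olctx nkofr byd mahc amaa rtzlq ybw yppxw nsni mlnji mpqq wneq tsk
Final line 11: mpqq

Answer: mpqq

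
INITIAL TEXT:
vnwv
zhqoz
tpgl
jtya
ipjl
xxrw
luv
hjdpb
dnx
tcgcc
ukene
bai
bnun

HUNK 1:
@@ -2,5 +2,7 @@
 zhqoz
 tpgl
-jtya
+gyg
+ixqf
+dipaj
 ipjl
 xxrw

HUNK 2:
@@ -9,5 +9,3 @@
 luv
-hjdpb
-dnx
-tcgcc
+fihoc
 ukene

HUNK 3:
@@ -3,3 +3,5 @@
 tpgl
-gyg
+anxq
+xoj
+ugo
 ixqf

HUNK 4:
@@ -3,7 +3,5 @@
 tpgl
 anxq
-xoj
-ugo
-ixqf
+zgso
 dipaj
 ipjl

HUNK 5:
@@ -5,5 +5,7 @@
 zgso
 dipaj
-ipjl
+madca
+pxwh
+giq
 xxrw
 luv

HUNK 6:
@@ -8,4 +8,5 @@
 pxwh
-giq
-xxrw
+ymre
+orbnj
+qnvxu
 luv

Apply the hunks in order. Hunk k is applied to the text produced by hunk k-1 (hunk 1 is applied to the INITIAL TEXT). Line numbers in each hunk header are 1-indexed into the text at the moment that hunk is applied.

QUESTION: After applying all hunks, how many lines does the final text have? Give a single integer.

Hunk 1: at line 2 remove [jtya] add [gyg,ixqf,dipaj] -> 15 lines: vnwv zhqoz tpgl gyg ixqf dipaj ipjl xxrw luv hjdpb dnx tcgcc ukene bai bnun
Hunk 2: at line 9 remove [hjdpb,dnx,tcgcc] add [fihoc] -> 13 lines: vnwv zhqoz tpgl gyg ixqf dipaj ipjl xxrw luv fihoc ukene bai bnun
Hunk 3: at line 3 remove [gyg] add [anxq,xoj,ugo] -> 15 lines: vnwv zhqoz tpgl anxq xoj ugo ixqf dipaj ipjl xxrw luv fihoc ukene bai bnun
Hunk 4: at line 3 remove [xoj,ugo,ixqf] add [zgso] -> 13 lines: vnwv zhqoz tpgl anxq zgso dipaj ipjl xxrw luv fihoc ukene bai bnun
Hunk 5: at line 5 remove [ipjl] add [madca,pxwh,giq] -> 15 lines: vnwv zhqoz tpgl anxq zgso dipaj madca pxwh giq xxrw luv fihoc ukene bai bnun
Hunk 6: at line 8 remove [giq,xxrw] add [ymre,orbnj,qnvxu] -> 16 lines: vnwv zhqoz tpgl anxq zgso dipaj madca pxwh ymre orbnj qnvxu luv fihoc ukene bai bnun
Final line count: 16

Answer: 16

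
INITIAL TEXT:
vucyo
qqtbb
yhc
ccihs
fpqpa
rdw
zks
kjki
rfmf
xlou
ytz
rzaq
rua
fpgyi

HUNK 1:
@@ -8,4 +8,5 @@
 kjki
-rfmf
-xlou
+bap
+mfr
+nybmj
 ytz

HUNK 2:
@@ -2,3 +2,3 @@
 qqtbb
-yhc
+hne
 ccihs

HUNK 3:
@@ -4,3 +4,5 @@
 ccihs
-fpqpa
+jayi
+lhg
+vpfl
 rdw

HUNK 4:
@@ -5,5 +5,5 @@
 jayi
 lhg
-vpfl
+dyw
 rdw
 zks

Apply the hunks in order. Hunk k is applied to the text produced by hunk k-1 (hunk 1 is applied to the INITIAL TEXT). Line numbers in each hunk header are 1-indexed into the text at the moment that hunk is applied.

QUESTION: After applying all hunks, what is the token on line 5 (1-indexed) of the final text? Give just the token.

Hunk 1: at line 8 remove [rfmf,xlou] add [bap,mfr,nybmj] -> 15 lines: vucyo qqtbb yhc ccihs fpqpa rdw zks kjki bap mfr nybmj ytz rzaq rua fpgyi
Hunk 2: at line 2 remove [yhc] add [hne] -> 15 lines: vucyo qqtbb hne ccihs fpqpa rdw zks kjki bap mfr nybmj ytz rzaq rua fpgyi
Hunk 3: at line 4 remove [fpqpa] add [jayi,lhg,vpfl] -> 17 lines: vucyo qqtbb hne ccihs jayi lhg vpfl rdw zks kjki bap mfr nybmj ytz rzaq rua fpgyi
Hunk 4: at line 5 remove [vpfl] add [dyw] -> 17 lines: vucyo qqtbb hne ccihs jayi lhg dyw rdw zks kjki bap mfr nybmj ytz rzaq rua fpgyi
Final line 5: jayi

Answer: jayi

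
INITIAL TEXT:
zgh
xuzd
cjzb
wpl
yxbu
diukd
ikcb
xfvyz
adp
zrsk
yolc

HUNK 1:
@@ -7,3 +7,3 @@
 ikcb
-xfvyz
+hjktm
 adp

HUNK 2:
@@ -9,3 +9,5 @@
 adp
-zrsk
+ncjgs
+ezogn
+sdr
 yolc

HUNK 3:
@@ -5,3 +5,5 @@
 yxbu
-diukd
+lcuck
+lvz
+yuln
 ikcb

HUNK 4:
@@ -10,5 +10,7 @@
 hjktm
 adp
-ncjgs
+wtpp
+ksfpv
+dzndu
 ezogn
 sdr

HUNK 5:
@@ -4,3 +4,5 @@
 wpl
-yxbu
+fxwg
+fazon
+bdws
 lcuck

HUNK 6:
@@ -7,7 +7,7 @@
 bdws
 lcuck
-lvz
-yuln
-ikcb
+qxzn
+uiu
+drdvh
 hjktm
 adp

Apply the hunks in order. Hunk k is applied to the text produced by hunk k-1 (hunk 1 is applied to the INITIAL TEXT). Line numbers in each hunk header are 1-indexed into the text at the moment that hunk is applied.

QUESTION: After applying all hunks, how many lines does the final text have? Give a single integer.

Answer: 19

Derivation:
Hunk 1: at line 7 remove [xfvyz] add [hjktm] -> 11 lines: zgh xuzd cjzb wpl yxbu diukd ikcb hjktm adp zrsk yolc
Hunk 2: at line 9 remove [zrsk] add [ncjgs,ezogn,sdr] -> 13 lines: zgh xuzd cjzb wpl yxbu diukd ikcb hjktm adp ncjgs ezogn sdr yolc
Hunk 3: at line 5 remove [diukd] add [lcuck,lvz,yuln] -> 15 lines: zgh xuzd cjzb wpl yxbu lcuck lvz yuln ikcb hjktm adp ncjgs ezogn sdr yolc
Hunk 4: at line 10 remove [ncjgs] add [wtpp,ksfpv,dzndu] -> 17 lines: zgh xuzd cjzb wpl yxbu lcuck lvz yuln ikcb hjktm adp wtpp ksfpv dzndu ezogn sdr yolc
Hunk 5: at line 4 remove [yxbu] add [fxwg,fazon,bdws] -> 19 lines: zgh xuzd cjzb wpl fxwg fazon bdws lcuck lvz yuln ikcb hjktm adp wtpp ksfpv dzndu ezogn sdr yolc
Hunk 6: at line 7 remove [lvz,yuln,ikcb] add [qxzn,uiu,drdvh] -> 19 lines: zgh xuzd cjzb wpl fxwg fazon bdws lcuck qxzn uiu drdvh hjktm adp wtpp ksfpv dzndu ezogn sdr yolc
Final line count: 19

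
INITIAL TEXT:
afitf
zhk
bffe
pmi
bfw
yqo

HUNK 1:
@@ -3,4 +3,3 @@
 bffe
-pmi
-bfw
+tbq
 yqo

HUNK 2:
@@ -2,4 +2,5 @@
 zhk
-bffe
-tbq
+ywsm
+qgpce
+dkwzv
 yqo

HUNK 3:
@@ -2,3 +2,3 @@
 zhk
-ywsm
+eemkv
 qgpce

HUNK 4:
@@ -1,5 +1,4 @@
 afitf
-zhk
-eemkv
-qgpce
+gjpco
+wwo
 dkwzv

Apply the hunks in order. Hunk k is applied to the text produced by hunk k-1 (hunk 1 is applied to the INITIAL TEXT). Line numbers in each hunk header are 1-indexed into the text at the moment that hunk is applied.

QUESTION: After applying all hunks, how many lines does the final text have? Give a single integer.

Hunk 1: at line 3 remove [pmi,bfw] add [tbq] -> 5 lines: afitf zhk bffe tbq yqo
Hunk 2: at line 2 remove [bffe,tbq] add [ywsm,qgpce,dkwzv] -> 6 lines: afitf zhk ywsm qgpce dkwzv yqo
Hunk 3: at line 2 remove [ywsm] add [eemkv] -> 6 lines: afitf zhk eemkv qgpce dkwzv yqo
Hunk 4: at line 1 remove [zhk,eemkv,qgpce] add [gjpco,wwo] -> 5 lines: afitf gjpco wwo dkwzv yqo
Final line count: 5

Answer: 5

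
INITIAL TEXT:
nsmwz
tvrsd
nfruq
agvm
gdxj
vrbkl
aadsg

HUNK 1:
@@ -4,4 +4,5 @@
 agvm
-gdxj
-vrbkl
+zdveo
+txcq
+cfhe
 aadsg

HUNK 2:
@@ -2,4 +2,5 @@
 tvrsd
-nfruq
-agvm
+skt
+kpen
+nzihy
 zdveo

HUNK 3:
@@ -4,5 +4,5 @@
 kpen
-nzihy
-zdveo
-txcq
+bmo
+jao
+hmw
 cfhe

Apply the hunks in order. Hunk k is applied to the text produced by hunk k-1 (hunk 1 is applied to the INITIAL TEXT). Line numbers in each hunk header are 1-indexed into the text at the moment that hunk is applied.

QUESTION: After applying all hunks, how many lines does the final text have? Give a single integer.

Answer: 9

Derivation:
Hunk 1: at line 4 remove [gdxj,vrbkl] add [zdveo,txcq,cfhe] -> 8 lines: nsmwz tvrsd nfruq agvm zdveo txcq cfhe aadsg
Hunk 2: at line 2 remove [nfruq,agvm] add [skt,kpen,nzihy] -> 9 lines: nsmwz tvrsd skt kpen nzihy zdveo txcq cfhe aadsg
Hunk 3: at line 4 remove [nzihy,zdveo,txcq] add [bmo,jao,hmw] -> 9 lines: nsmwz tvrsd skt kpen bmo jao hmw cfhe aadsg
Final line count: 9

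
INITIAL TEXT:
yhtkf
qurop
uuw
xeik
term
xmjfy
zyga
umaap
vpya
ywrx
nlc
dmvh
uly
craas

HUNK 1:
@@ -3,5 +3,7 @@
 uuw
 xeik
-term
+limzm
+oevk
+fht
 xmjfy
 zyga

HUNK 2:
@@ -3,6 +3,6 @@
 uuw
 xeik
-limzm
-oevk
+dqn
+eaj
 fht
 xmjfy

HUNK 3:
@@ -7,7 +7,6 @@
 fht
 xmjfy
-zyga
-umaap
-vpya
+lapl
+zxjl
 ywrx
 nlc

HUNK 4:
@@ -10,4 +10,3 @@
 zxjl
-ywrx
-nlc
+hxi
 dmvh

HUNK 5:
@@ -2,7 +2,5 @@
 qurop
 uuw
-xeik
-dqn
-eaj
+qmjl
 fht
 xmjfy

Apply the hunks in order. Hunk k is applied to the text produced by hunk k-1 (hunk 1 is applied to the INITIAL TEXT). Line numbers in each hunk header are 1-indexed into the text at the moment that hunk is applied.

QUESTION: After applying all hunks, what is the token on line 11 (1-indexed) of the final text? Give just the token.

Answer: uly

Derivation:
Hunk 1: at line 3 remove [term] add [limzm,oevk,fht] -> 16 lines: yhtkf qurop uuw xeik limzm oevk fht xmjfy zyga umaap vpya ywrx nlc dmvh uly craas
Hunk 2: at line 3 remove [limzm,oevk] add [dqn,eaj] -> 16 lines: yhtkf qurop uuw xeik dqn eaj fht xmjfy zyga umaap vpya ywrx nlc dmvh uly craas
Hunk 3: at line 7 remove [zyga,umaap,vpya] add [lapl,zxjl] -> 15 lines: yhtkf qurop uuw xeik dqn eaj fht xmjfy lapl zxjl ywrx nlc dmvh uly craas
Hunk 4: at line 10 remove [ywrx,nlc] add [hxi] -> 14 lines: yhtkf qurop uuw xeik dqn eaj fht xmjfy lapl zxjl hxi dmvh uly craas
Hunk 5: at line 2 remove [xeik,dqn,eaj] add [qmjl] -> 12 lines: yhtkf qurop uuw qmjl fht xmjfy lapl zxjl hxi dmvh uly craas
Final line 11: uly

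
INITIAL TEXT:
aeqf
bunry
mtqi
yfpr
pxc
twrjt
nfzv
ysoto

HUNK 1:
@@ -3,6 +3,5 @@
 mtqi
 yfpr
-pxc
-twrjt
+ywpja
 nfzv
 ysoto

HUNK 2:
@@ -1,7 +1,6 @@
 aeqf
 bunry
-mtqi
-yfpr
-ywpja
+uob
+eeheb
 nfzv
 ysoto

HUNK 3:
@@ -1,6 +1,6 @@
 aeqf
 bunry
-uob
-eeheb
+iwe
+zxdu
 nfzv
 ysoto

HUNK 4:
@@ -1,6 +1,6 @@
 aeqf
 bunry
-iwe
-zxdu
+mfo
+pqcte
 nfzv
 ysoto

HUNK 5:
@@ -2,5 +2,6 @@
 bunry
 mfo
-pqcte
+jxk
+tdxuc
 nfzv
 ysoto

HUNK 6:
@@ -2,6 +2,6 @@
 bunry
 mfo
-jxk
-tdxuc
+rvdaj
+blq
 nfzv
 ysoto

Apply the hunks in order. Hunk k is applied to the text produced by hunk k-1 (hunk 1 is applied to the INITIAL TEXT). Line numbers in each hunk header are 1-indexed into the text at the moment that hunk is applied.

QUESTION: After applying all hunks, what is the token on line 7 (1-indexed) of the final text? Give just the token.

Hunk 1: at line 3 remove [pxc,twrjt] add [ywpja] -> 7 lines: aeqf bunry mtqi yfpr ywpja nfzv ysoto
Hunk 2: at line 1 remove [mtqi,yfpr,ywpja] add [uob,eeheb] -> 6 lines: aeqf bunry uob eeheb nfzv ysoto
Hunk 3: at line 1 remove [uob,eeheb] add [iwe,zxdu] -> 6 lines: aeqf bunry iwe zxdu nfzv ysoto
Hunk 4: at line 1 remove [iwe,zxdu] add [mfo,pqcte] -> 6 lines: aeqf bunry mfo pqcte nfzv ysoto
Hunk 5: at line 2 remove [pqcte] add [jxk,tdxuc] -> 7 lines: aeqf bunry mfo jxk tdxuc nfzv ysoto
Hunk 6: at line 2 remove [jxk,tdxuc] add [rvdaj,blq] -> 7 lines: aeqf bunry mfo rvdaj blq nfzv ysoto
Final line 7: ysoto

Answer: ysoto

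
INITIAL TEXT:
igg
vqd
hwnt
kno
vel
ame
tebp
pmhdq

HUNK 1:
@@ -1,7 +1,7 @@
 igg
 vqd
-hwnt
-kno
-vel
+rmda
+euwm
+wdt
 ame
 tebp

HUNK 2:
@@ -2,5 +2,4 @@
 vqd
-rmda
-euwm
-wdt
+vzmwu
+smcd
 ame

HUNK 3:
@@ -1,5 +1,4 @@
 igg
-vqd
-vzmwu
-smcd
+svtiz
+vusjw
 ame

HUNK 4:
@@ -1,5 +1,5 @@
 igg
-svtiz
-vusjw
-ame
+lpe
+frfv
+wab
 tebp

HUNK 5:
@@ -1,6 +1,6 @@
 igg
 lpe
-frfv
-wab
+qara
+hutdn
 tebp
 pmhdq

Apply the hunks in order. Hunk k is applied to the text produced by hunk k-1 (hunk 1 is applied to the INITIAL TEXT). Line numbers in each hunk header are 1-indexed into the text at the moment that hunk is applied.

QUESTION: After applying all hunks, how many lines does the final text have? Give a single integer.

Answer: 6

Derivation:
Hunk 1: at line 1 remove [hwnt,kno,vel] add [rmda,euwm,wdt] -> 8 lines: igg vqd rmda euwm wdt ame tebp pmhdq
Hunk 2: at line 2 remove [rmda,euwm,wdt] add [vzmwu,smcd] -> 7 lines: igg vqd vzmwu smcd ame tebp pmhdq
Hunk 3: at line 1 remove [vqd,vzmwu,smcd] add [svtiz,vusjw] -> 6 lines: igg svtiz vusjw ame tebp pmhdq
Hunk 4: at line 1 remove [svtiz,vusjw,ame] add [lpe,frfv,wab] -> 6 lines: igg lpe frfv wab tebp pmhdq
Hunk 5: at line 1 remove [frfv,wab] add [qara,hutdn] -> 6 lines: igg lpe qara hutdn tebp pmhdq
Final line count: 6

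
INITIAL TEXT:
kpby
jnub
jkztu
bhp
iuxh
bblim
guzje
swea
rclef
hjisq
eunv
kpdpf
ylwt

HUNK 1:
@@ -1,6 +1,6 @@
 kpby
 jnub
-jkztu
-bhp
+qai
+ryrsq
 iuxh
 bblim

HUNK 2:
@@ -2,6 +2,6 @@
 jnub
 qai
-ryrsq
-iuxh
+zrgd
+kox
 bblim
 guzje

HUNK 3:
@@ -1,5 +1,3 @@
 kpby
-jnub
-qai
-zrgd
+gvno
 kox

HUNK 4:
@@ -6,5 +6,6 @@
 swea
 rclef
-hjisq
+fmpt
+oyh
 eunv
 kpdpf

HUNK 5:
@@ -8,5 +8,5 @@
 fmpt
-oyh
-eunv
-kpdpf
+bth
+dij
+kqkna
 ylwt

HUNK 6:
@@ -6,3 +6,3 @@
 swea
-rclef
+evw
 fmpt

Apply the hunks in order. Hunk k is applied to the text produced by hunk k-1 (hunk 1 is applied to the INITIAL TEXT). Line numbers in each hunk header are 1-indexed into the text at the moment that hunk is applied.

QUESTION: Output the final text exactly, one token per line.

Answer: kpby
gvno
kox
bblim
guzje
swea
evw
fmpt
bth
dij
kqkna
ylwt

Derivation:
Hunk 1: at line 1 remove [jkztu,bhp] add [qai,ryrsq] -> 13 lines: kpby jnub qai ryrsq iuxh bblim guzje swea rclef hjisq eunv kpdpf ylwt
Hunk 2: at line 2 remove [ryrsq,iuxh] add [zrgd,kox] -> 13 lines: kpby jnub qai zrgd kox bblim guzje swea rclef hjisq eunv kpdpf ylwt
Hunk 3: at line 1 remove [jnub,qai,zrgd] add [gvno] -> 11 lines: kpby gvno kox bblim guzje swea rclef hjisq eunv kpdpf ylwt
Hunk 4: at line 6 remove [hjisq] add [fmpt,oyh] -> 12 lines: kpby gvno kox bblim guzje swea rclef fmpt oyh eunv kpdpf ylwt
Hunk 5: at line 8 remove [oyh,eunv,kpdpf] add [bth,dij,kqkna] -> 12 lines: kpby gvno kox bblim guzje swea rclef fmpt bth dij kqkna ylwt
Hunk 6: at line 6 remove [rclef] add [evw] -> 12 lines: kpby gvno kox bblim guzje swea evw fmpt bth dij kqkna ylwt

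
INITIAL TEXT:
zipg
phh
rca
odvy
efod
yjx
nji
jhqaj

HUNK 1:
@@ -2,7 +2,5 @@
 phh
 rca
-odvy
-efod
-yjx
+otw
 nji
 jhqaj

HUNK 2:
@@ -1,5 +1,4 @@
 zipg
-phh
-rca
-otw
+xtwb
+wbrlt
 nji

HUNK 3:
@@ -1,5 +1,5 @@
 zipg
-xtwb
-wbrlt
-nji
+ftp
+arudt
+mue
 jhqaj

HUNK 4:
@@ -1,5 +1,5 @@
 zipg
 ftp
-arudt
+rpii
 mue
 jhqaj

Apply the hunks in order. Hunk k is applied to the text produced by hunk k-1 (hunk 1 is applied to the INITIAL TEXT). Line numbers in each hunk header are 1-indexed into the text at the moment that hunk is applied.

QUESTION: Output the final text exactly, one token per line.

Answer: zipg
ftp
rpii
mue
jhqaj

Derivation:
Hunk 1: at line 2 remove [odvy,efod,yjx] add [otw] -> 6 lines: zipg phh rca otw nji jhqaj
Hunk 2: at line 1 remove [phh,rca,otw] add [xtwb,wbrlt] -> 5 lines: zipg xtwb wbrlt nji jhqaj
Hunk 3: at line 1 remove [xtwb,wbrlt,nji] add [ftp,arudt,mue] -> 5 lines: zipg ftp arudt mue jhqaj
Hunk 4: at line 1 remove [arudt] add [rpii] -> 5 lines: zipg ftp rpii mue jhqaj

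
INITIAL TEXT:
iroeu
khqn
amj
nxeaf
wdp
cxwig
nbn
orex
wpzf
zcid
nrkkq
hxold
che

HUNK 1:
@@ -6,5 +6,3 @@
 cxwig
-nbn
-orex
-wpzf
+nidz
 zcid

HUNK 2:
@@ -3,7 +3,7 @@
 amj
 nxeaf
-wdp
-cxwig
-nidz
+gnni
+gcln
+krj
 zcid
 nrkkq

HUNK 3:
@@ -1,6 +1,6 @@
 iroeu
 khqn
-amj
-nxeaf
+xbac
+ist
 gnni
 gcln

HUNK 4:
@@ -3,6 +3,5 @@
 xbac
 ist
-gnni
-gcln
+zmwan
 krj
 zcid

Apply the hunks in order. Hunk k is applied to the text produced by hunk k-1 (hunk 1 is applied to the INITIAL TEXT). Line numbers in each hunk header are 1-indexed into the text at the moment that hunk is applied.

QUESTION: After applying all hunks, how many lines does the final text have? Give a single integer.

Hunk 1: at line 6 remove [nbn,orex,wpzf] add [nidz] -> 11 lines: iroeu khqn amj nxeaf wdp cxwig nidz zcid nrkkq hxold che
Hunk 2: at line 3 remove [wdp,cxwig,nidz] add [gnni,gcln,krj] -> 11 lines: iroeu khqn amj nxeaf gnni gcln krj zcid nrkkq hxold che
Hunk 3: at line 1 remove [amj,nxeaf] add [xbac,ist] -> 11 lines: iroeu khqn xbac ist gnni gcln krj zcid nrkkq hxold che
Hunk 4: at line 3 remove [gnni,gcln] add [zmwan] -> 10 lines: iroeu khqn xbac ist zmwan krj zcid nrkkq hxold che
Final line count: 10

Answer: 10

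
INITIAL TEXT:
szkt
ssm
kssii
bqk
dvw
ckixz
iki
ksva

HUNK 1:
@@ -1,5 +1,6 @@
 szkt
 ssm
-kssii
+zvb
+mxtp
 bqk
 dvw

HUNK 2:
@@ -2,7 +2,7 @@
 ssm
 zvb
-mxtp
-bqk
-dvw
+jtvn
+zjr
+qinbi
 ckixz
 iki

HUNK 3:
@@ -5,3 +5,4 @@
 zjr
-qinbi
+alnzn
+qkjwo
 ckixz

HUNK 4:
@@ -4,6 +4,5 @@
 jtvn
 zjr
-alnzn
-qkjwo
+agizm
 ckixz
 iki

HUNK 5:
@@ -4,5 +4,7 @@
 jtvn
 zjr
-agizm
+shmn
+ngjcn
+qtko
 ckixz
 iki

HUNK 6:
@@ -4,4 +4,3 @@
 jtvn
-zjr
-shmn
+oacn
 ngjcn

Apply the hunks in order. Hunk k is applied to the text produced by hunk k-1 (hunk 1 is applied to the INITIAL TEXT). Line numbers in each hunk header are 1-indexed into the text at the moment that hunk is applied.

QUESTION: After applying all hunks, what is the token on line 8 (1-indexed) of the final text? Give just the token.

Answer: ckixz

Derivation:
Hunk 1: at line 1 remove [kssii] add [zvb,mxtp] -> 9 lines: szkt ssm zvb mxtp bqk dvw ckixz iki ksva
Hunk 2: at line 2 remove [mxtp,bqk,dvw] add [jtvn,zjr,qinbi] -> 9 lines: szkt ssm zvb jtvn zjr qinbi ckixz iki ksva
Hunk 3: at line 5 remove [qinbi] add [alnzn,qkjwo] -> 10 lines: szkt ssm zvb jtvn zjr alnzn qkjwo ckixz iki ksva
Hunk 4: at line 4 remove [alnzn,qkjwo] add [agizm] -> 9 lines: szkt ssm zvb jtvn zjr agizm ckixz iki ksva
Hunk 5: at line 4 remove [agizm] add [shmn,ngjcn,qtko] -> 11 lines: szkt ssm zvb jtvn zjr shmn ngjcn qtko ckixz iki ksva
Hunk 6: at line 4 remove [zjr,shmn] add [oacn] -> 10 lines: szkt ssm zvb jtvn oacn ngjcn qtko ckixz iki ksva
Final line 8: ckixz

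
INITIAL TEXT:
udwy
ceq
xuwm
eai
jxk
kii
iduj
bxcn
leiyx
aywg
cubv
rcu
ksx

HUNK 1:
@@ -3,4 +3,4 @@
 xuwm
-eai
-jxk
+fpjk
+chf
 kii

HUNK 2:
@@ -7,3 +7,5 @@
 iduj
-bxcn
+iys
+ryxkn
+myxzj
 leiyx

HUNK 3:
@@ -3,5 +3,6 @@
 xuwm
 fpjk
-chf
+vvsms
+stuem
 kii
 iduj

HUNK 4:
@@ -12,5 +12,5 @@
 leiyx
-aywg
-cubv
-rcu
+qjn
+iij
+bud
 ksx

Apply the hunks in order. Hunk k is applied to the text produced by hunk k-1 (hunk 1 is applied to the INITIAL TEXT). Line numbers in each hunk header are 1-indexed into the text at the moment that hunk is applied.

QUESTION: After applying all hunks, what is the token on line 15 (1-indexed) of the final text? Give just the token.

Answer: bud

Derivation:
Hunk 1: at line 3 remove [eai,jxk] add [fpjk,chf] -> 13 lines: udwy ceq xuwm fpjk chf kii iduj bxcn leiyx aywg cubv rcu ksx
Hunk 2: at line 7 remove [bxcn] add [iys,ryxkn,myxzj] -> 15 lines: udwy ceq xuwm fpjk chf kii iduj iys ryxkn myxzj leiyx aywg cubv rcu ksx
Hunk 3: at line 3 remove [chf] add [vvsms,stuem] -> 16 lines: udwy ceq xuwm fpjk vvsms stuem kii iduj iys ryxkn myxzj leiyx aywg cubv rcu ksx
Hunk 4: at line 12 remove [aywg,cubv,rcu] add [qjn,iij,bud] -> 16 lines: udwy ceq xuwm fpjk vvsms stuem kii iduj iys ryxkn myxzj leiyx qjn iij bud ksx
Final line 15: bud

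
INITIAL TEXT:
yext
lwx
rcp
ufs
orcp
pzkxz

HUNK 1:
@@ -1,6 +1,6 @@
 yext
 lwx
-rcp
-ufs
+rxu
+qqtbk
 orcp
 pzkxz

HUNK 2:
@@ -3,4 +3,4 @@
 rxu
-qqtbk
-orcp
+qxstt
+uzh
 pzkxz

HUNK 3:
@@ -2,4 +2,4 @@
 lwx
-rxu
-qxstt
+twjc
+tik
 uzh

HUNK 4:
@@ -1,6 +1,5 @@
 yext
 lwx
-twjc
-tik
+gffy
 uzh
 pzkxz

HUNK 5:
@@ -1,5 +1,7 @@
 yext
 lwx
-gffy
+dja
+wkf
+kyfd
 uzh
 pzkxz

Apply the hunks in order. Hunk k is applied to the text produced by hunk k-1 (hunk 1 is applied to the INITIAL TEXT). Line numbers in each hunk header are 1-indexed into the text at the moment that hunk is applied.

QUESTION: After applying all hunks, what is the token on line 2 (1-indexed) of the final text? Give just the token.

Hunk 1: at line 1 remove [rcp,ufs] add [rxu,qqtbk] -> 6 lines: yext lwx rxu qqtbk orcp pzkxz
Hunk 2: at line 3 remove [qqtbk,orcp] add [qxstt,uzh] -> 6 lines: yext lwx rxu qxstt uzh pzkxz
Hunk 3: at line 2 remove [rxu,qxstt] add [twjc,tik] -> 6 lines: yext lwx twjc tik uzh pzkxz
Hunk 4: at line 1 remove [twjc,tik] add [gffy] -> 5 lines: yext lwx gffy uzh pzkxz
Hunk 5: at line 1 remove [gffy] add [dja,wkf,kyfd] -> 7 lines: yext lwx dja wkf kyfd uzh pzkxz
Final line 2: lwx

Answer: lwx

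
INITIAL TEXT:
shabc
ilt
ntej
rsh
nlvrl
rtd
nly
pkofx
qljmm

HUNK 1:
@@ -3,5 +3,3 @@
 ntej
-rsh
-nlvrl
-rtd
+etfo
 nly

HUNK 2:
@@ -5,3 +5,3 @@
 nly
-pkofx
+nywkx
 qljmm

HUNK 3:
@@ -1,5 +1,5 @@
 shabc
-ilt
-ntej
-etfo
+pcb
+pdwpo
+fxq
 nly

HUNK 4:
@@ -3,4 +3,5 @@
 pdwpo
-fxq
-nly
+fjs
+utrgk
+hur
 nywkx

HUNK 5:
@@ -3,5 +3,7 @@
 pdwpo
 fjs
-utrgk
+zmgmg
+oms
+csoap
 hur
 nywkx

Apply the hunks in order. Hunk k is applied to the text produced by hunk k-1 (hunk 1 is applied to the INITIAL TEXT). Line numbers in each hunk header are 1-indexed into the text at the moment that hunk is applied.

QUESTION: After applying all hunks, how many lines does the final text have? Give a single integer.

Hunk 1: at line 3 remove [rsh,nlvrl,rtd] add [etfo] -> 7 lines: shabc ilt ntej etfo nly pkofx qljmm
Hunk 2: at line 5 remove [pkofx] add [nywkx] -> 7 lines: shabc ilt ntej etfo nly nywkx qljmm
Hunk 3: at line 1 remove [ilt,ntej,etfo] add [pcb,pdwpo,fxq] -> 7 lines: shabc pcb pdwpo fxq nly nywkx qljmm
Hunk 4: at line 3 remove [fxq,nly] add [fjs,utrgk,hur] -> 8 lines: shabc pcb pdwpo fjs utrgk hur nywkx qljmm
Hunk 5: at line 3 remove [utrgk] add [zmgmg,oms,csoap] -> 10 lines: shabc pcb pdwpo fjs zmgmg oms csoap hur nywkx qljmm
Final line count: 10

Answer: 10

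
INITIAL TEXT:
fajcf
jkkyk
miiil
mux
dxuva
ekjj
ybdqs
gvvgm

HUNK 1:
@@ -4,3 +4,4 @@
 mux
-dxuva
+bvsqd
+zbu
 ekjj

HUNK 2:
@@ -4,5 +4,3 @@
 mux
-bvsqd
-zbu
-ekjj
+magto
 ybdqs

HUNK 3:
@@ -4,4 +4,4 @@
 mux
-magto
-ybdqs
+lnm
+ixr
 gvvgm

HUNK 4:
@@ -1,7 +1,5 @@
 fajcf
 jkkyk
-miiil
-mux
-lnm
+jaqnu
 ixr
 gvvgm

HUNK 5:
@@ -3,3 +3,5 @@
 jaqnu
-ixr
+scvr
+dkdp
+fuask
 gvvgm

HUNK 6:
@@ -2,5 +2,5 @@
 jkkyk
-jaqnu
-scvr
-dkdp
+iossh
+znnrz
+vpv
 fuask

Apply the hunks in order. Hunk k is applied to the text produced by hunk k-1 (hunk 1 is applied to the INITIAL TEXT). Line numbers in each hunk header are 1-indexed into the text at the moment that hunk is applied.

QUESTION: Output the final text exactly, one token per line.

Hunk 1: at line 4 remove [dxuva] add [bvsqd,zbu] -> 9 lines: fajcf jkkyk miiil mux bvsqd zbu ekjj ybdqs gvvgm
Hunk 2: at line 4 remove [bvsqd,zbu,ekjj] add [magto] -> 7 lines: fajcf jkkyk miiil mux magto ybdqs gvvgm
Hunk 3: at line 4 remove [magto,ybdqs] add [lnm,ixr] -> 7 lines: fajcf jkkyk miiil mux lnm ixr gvvgm
Hunk 4: at line 1 remove [miiil,mux,lnm] add [jaqnu] -> 5 lines: fajcf jkkyk jaqnu ixr gvvgm
Hunk 5: at line 3 remove [ixr] add [scvr,dkdp,fuask] -> 7 lines: fajcf jkkyk jaqnu scvr dkdp fuask gvvgm
Hunk 6: at line 2 remove [jaqnu,scvr,dkdp] add [iossh,znnrz,vpv] -> 7 lines: fajcf jkkyk iossh znnrz vpv fuask gvvgm

Answer: fajcf
jkkyk
iossh
znnrz
vpv
fuask
gvvgm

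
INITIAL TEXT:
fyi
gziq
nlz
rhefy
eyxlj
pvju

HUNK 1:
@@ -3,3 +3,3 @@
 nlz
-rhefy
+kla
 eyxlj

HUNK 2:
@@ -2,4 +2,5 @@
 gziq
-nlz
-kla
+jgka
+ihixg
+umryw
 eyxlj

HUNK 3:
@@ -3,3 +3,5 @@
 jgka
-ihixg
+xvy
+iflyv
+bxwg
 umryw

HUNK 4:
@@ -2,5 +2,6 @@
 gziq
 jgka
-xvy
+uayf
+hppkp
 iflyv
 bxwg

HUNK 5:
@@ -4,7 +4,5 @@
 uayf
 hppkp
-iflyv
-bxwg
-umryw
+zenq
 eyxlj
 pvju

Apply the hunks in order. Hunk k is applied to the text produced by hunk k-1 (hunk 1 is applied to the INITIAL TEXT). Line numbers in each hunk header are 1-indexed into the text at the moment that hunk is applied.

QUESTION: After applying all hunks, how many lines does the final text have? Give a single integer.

Answer: 8

Derivation:
Hunk 1: at line 3 remove [rhefy] add [kla] -> 6 lines: fyi gziq nlz kla eyxlj pvju
Hunk 2: at line 2 remove [nlz,kla] add [jgka,ihixg,umryw] -> 7 lines: fyi gziq jgka ihixg umryw eyxlj pvju
Hunk 3: at line 3 remove [ihixg] add [xvy,iflyv,bxwg] -> 9 lines: fyi gziq jgka xvy iflyv bxwg umryw eyxlj pvju
Hunk 4: at line 2 remove [xvy] add [uayf,hppkp] -> 10 lines: fyi gziq jgka uayf hppkp iflyv bxwg umryw eyxlj pvju
Hunk 5: at line 4 remove [iflyv,bxwg,umryw] add [zenq] -> 8 lines: fyi gziq jgka uayf hppkp zenq eyxlj pvju
Final line count: 8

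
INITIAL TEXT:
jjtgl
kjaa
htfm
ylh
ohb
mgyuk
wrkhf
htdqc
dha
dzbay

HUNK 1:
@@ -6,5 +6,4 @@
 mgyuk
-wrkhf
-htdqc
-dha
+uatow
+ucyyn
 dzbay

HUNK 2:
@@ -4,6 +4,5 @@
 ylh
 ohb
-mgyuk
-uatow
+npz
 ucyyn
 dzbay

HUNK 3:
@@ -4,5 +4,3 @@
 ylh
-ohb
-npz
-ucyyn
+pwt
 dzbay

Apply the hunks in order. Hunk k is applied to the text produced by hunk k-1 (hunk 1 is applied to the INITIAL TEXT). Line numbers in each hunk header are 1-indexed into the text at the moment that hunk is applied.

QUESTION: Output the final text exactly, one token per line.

Hunk 1: at line 6 remove [wrkhf,htdqc,dha] add [uatow,ucyyn] -> 9 lines: jjtgl kjaa htfm ylh ohb mgyuk uatow ucyyn dzbay
Hunk 2: at line 4 remove [mgyuk,uatow] add [npz] -> 8 lines: jjtgl kjaa htfm ylh ohb npz ucyyn dzbay
Hunk 3: at line 4 remove [ohb,npz,ucyyn] add [pwt] -> 6 lines: jjtgl kjaa htfm ylh pwt dzbay

Answer: jjtgl
kjaa
htfm
ylh
pwt
dzbay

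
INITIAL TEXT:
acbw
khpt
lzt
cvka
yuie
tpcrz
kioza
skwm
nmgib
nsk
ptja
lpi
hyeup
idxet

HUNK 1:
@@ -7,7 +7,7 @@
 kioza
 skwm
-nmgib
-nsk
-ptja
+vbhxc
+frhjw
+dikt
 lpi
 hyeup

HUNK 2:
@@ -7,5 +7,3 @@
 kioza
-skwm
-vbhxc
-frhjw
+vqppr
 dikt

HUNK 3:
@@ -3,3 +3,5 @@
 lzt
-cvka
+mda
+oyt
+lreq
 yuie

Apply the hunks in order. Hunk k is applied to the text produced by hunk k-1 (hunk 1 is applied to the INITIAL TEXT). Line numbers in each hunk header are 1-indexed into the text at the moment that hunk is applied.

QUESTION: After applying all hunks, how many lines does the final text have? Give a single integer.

Hunk 1: at line 7 remove [nmgib,nsk,ptja] add [vbhxc,frhjw,dikt] -> 14 lines: acbw khpt lzt cvka yuie tpcrz kioza skwm vbhxc frhjw dikt lpi hyeup idxet
Hunk 2: at line 7 remove [skwm,vbhxc,frhjw] add [vqppr] -> 12 lines: acbw khpt lzt cvka yuie tpcrz kioza vqppr dikt lpi hyeup idxet
Hunk 3: at line 3 remove [cvka] add [mda,oyt,lreq] -> 14 lines: acbw khpt lzt mda oyt lreq yuie tpcrz kioza vqppr dikt lpi hyeup idxet
Final line count: 14

Answer: 14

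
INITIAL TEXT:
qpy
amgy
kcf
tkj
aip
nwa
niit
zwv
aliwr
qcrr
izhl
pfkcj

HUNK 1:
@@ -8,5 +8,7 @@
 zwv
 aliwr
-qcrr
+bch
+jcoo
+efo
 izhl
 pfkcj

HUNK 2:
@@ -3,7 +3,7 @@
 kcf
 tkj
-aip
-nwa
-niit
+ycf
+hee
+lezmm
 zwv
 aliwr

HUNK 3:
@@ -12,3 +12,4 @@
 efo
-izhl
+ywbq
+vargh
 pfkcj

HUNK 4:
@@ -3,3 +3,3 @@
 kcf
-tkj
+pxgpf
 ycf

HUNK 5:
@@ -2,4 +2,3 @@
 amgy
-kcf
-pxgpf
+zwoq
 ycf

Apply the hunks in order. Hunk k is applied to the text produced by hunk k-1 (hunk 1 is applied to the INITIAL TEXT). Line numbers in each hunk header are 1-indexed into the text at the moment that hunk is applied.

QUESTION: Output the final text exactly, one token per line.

Answer: qpy
amgy
zwoq
ycf
hee
lezmm
zwv
aliwr
bch
jcoo
efo
ywbq
vargh
pfkcj

Derivation:
Hunk 1: at line 8 remove [qcrr] add [bch,jcoo,efo] -> 14 lines: qpy amgy kcf tkj aip nwa niit zwv aliwr bch jcoo efo izhl pfkcj
Hunk 2: at line 3 remove [aip,nwa,niit] add [ycf,hee,lezmm] -> 14 lines: qpy amgy kcf tkj ycf hee lezmm zwv aliwr bch jcoo efo izhl pfkcj
Hunk 3: at line 12 remove [izhl] add [ywbq,vargh] -> 15 lines: qpy amgy kcf tkj ycf hee lezmm zwv aliwr bch jcoo efo ywbq vargh pfkcj
Hunk 4: at line 3 remove [tkj] add [pxgpf] -> 15 lines: qpy amgy kcf pxgpf ycf hee lezmm zwv aliwr bch jcoo efo ywbq vargh pfkcj
Hunk 5: at line 2 remove [kcf,pxgpf] add [zwoq] -> 14 lines: qpy amgy zwoq ycf hee lezmm zwv aliwr bch jcoo efo ywbq vargh pfkcj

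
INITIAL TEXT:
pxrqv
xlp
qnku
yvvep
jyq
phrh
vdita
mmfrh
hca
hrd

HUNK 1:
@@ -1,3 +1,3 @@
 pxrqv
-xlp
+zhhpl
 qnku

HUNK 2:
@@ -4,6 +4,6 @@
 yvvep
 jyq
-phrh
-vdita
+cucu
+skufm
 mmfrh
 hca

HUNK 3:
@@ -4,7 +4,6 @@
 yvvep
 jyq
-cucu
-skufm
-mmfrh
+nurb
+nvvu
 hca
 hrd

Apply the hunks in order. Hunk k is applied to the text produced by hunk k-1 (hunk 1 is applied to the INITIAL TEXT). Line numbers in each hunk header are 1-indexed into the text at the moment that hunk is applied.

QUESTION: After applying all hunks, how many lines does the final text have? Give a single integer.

Hunk 1: at line 1 remove [xlp] add [zhhpl] -> 10 lines: pxrqv zhhpl qnku yvvep jyq phrh vdita mmfrh hca hrd
Hunk 2: at line 4 remove [phrh,vdita] add [cucu,skufm] -> 10 lines: pxrqv zhhpl qnku yvvep jyq cucu skufm mmfrh hca hrd
Hunk 3: at line 4 remove [cucu,skufm,mmfrh] add [nurb,nvvu] -> 9 lines: pxrqv zhhpl qnku yvvep jyq nurb nvvu hca hrd
Final line count: 9

Answer: 9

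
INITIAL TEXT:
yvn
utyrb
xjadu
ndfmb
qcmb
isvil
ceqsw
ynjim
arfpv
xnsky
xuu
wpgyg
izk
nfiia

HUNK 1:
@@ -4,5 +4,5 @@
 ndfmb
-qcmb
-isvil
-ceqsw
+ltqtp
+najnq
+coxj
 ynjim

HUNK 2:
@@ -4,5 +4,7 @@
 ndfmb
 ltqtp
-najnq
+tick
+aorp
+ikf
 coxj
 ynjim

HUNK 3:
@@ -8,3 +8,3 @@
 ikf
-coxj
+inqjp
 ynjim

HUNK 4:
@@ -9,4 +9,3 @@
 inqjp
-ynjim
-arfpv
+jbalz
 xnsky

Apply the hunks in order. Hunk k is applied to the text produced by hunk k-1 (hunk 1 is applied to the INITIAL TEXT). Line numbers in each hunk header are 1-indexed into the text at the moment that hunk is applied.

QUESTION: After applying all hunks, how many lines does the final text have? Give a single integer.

Hunk 1: at line 4 remove [qcmb,isvil,ceqsw] add [ltqtp,najnq,coxj] -> 14 lines: yvn utyrb xjadu ndfmb ltqtp najnq coxj ynjim arfpv xnsky xuu wpgyg izk nfiia
Hunk 2: at line 4 remove [najnq] add [tick,aorp,ikf] -> 16 lines: yvn utyrb xjadu ndfmb ltqtp tick aorp ikf coxj ynjim arfpv xnsky xuu wpgyg izk nfiia
Hunk 3: at line 8 remove [coxj] add [inqjp] -> 16 lines: yvn utyrb xjadu ndfmb ltqtp tick aorp ikf inqjp ynjim arfpv xnsky xuu wpgyg izk nfiia
Hunk 4: at line 9 remove [ynjim,arfpv] add [jbalz] -> 15 lines: yvn utyrb xjadu ndfmb ltqtp tick aorp ikf inqjp jbalz xnsky xuu wpgyg izk nfiia
Final line count: 15

Answer: 15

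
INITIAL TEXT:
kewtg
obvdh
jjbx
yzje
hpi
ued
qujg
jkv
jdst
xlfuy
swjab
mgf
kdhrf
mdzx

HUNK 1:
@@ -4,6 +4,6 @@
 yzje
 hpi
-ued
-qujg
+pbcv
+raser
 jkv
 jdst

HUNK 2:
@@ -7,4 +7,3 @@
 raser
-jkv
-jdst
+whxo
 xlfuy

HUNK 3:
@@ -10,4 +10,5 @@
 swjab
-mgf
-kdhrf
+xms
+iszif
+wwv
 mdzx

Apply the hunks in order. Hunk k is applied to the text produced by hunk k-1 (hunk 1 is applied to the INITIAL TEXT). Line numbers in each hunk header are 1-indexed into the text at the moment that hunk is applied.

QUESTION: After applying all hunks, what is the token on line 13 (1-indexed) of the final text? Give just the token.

Hunk 1: at line 4 remove [ued,qujg] add [pbcv,raser] -> 14 lines: kewtg obvdh jjbx yzje hpi pbcv raser jkv jdst xlfuy swjab mgf kdhrf mdzx
Hunk 2: at line 7 remove [jkv,jdst] add [whxo] -> 13 lines: kewtg obvdh jjbx yzje hpi pbcv raser whxo xlfuy swjab mgf kdhrf mdzx
Hunk 3: at line 10 remove [mgf,kdhrf] add [xms,iszif,wwv] -> 14 lines: kewtg obvdh jjbx yzje hpi pbcv raser whxo xlfuy swjab xms iszif wwv mdzx
Final line 13: wwv

Answer: wwv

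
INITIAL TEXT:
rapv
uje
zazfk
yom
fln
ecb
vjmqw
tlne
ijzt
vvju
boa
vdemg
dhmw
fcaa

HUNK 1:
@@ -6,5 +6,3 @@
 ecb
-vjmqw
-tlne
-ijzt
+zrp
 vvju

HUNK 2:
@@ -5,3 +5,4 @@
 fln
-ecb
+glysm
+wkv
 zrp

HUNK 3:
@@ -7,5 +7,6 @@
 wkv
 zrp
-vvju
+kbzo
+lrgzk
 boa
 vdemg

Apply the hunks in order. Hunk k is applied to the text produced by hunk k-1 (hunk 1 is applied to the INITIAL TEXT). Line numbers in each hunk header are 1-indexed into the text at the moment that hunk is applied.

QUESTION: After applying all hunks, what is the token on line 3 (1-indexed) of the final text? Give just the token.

Answer: zazfk

Derivation:
Hunk 1: at line 6 remove [vjmqw,tlne,ijzt] add [zrp] -> 12 lines: rapv uje zazfk yom fln ecb zrp vvju boa vdemg dhmw fcaa
Hunk 2: at line 5 remove [ecb] add [glysm,wkv] -> 13 lines: rapv uje zazfk yom fln glysm wkv zrp vvju boa vdemg dhmw fcaa
Hunk 3: at line 7 remove [vvju] add [kbzo,lrgzk] -> 14 lines: rapv uje zazfk yom fln glysm wkv zrp kbzo lrgzk boa vdemg dhmw fcaa
Final line 3: zazfk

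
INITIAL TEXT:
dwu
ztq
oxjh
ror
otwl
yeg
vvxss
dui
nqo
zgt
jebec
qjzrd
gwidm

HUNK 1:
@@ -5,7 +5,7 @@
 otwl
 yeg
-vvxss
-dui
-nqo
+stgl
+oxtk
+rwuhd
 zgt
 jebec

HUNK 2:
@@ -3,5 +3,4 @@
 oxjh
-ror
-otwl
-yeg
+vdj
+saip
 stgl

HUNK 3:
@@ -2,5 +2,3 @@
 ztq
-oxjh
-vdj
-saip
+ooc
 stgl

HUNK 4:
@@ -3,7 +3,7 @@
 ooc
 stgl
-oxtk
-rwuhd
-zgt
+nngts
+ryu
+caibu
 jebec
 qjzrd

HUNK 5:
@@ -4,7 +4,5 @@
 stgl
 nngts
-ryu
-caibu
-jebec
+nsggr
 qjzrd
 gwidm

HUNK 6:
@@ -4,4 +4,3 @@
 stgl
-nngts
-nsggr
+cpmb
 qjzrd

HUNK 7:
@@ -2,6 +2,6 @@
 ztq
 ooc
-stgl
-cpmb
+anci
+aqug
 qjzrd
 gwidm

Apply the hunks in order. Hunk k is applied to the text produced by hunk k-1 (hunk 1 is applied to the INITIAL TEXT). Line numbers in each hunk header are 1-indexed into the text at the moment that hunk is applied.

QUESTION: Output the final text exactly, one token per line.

Hunk 1: at line 5 remove [vvxss,dui,nqo] add [stgl,oxtk,rwuhd] -> 13 lines: dwu ztq oxjh ror otwl yeg stgl oxtk rwuhd zgt jebec qjzrd gwidm
Hunk 2: at line 3 remove [ror,otwl,yeg] add [vdj,saip] -> 12 lines: dwu ztq oxjh vdj saip stgl oxtk rwuhd zgt jebec qjzrd gwidm
Hunk 3: at line 2 remove [oxjh,vdj,saip] add [ooc] -> 10 lines: dwu ztq ooc stgl oxtk rwuhd zgt jebec qjzrd gwidm
Hunk 4: at line 3 remove [oxtk,rwuhd,zgt] add [nngts,ryu,caibu] -> 10 lines: dwu ztq ooc stgl nngts ryu caibu jebec qjzrd gwidm
Hunk 5: at line 4 remove [ryu,caibu,jebec] add [nsggr] -> 8 lines: dwu ztq ooc stgl nngts nsggr qjzrd gwidm
Hunk 6: at line 4 remove [nngts,nsggr] add [cpmb] -> 7 lines: dwu ztq ooc stgl cpmb qjzrd gwidm
Hunk 7: at line 2 remove [stgl,cpmb] add [anci,aqug] -> 7 lines: dwu ztq ooc anci aqug qjzrd gwidm

Answer: dwu
ztq
ooc
anci
aqug
qjzrd
gwidm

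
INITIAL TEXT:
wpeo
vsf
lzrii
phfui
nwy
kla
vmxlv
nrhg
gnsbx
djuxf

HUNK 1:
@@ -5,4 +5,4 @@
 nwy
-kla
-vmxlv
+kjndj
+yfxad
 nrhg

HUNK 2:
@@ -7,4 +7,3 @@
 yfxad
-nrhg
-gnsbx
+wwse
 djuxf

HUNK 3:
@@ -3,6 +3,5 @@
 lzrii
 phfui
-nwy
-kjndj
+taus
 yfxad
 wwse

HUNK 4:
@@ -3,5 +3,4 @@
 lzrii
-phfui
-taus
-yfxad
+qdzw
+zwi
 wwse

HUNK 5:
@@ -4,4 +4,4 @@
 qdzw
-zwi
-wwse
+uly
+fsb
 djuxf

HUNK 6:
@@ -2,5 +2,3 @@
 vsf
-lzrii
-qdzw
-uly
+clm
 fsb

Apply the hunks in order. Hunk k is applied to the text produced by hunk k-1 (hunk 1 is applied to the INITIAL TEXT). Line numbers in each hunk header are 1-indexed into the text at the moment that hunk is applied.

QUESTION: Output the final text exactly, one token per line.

Hunk 1: at line 5 remove [kla,vmxlv] add [kjndj,yfxad] -> 10 lines: wpeo vsf lzrii phfui nwy kjndj yfxad nrhg gnsbx djuxf
Hunk 2: at line 7 remove [nrhg,gnsbx] add [wwse] -> 9 lines: wpeo vsf lzrii phfui nwy kjndj yfxad wwse djuxf
Hunk 3: at line 3 remove [nwy,kjndj] add [taus] -> 8 lines: wpeo vsf lzrii phfui taus yfxad wwse djuxf
Hunk 4: at line 3 remove [phfui,taus,yfxad] add [qdzw,zwi] -> 7 lines: wpeo vsf lzrii qdzw zwi wwse djuxf
Hunk 5: at line 4 remove [zwi,wwse] add [uly,fsb] -> 7 lines: wpeo vsf lzrii qdzw uly fsb djuxf
Hunk 6: at line 2 remove [lzrii,qdzw,uly] add [clm] -> 5 lines: wpeo vsf clm fsb djuxf

Answer: wpeo
vsf
clm
fsb
djuxf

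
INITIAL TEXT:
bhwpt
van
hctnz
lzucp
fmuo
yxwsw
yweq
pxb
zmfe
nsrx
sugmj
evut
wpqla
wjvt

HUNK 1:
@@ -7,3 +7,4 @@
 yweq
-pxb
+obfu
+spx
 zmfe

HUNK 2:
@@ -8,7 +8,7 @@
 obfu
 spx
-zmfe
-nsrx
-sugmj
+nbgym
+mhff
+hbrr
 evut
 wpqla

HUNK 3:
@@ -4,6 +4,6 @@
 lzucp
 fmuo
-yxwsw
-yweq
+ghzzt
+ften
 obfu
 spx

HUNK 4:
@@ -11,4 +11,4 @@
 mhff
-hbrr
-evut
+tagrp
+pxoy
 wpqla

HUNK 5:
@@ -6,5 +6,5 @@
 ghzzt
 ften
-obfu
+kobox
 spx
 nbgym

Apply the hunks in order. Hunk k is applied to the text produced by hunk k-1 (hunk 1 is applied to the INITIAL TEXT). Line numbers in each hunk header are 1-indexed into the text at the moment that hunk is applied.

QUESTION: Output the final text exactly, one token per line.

Hunk 1: at line 7 remove [pxb] add [obfu,spx] -> 15 lines: bhwpt van hctnz lzucp fmuo yxwsw yweq obfu spx zmfe nsrx sugmj evut wpqla wjvt
Hunk 2: at line 8 remove [zmfe,nsrx,sugmj] add [nbgym,mhff,hbrr] -> 15 lines: bhwpt van hctnz lzucp fmuo yxwsw yweq obfu spx nbgym mhff hbrr evut wpqla wjvt
Hunk 3: at line 4 remove [yxwsw,yweq] add [ghzzt,ften] -> 15 lines: bhwpt van hctnz lzucp fmuo ghzzt ften obfu spx nbgym mhff hbrr evut wpqla wjvt
Hunk 4: at line 11 remove [hbrr,evut] add [tagrp,pxoy] -> 15 lines: bhwpt van hctnz lzucp fmuo ghzzt ften obfu spx nbgym mhff tagrp pxoy wpqla wjvt
Hunk 5: at line 6 remove [obfu] add [kobox] -> 15 lines: bhwpt van hctnz lzucp fmuo ghzzt ften kobox spx nbgym mhff tagrp pxoy wpqla wjvt

Answer: bhwpt
van
hctnz
lzucp
fmuo
ghzzt
ften
kobox
spx
nbgym
mhff
tagrp
pxoy
wpqla
wjvt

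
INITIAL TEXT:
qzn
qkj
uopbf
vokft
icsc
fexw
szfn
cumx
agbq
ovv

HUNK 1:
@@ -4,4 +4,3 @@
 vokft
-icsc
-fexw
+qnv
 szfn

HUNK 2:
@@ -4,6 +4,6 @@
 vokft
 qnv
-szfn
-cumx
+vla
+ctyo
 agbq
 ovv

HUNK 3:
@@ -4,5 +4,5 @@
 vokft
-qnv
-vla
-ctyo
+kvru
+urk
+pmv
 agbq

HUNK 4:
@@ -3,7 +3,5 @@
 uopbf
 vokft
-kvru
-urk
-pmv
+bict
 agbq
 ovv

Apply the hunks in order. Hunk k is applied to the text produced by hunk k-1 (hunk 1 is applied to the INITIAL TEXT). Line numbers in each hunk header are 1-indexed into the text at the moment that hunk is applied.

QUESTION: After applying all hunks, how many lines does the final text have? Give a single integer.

Answer: 7

Derivation:
Hunk 1: at line 4 remove [icsc,fexw] add [qnv] -> 9 lines: qzn qkj uopbf vokft qnv szfn cumx agbq ovv
Hunk 2: at line 4 remove [szfn,cumx] add [vla,ctyo] -> 9 lines: qzn qkj uopbf vokft qnv vla ctyo agbq ovv
Hunk 3: at line 4 remove [qnv,vla,ctyo] add [kvru,urk,pmv] -> 9 lines: qzn qkj uopbf vokft kvru urk pmv agbq ovv
Hunk 4: at line 3 remove [kvru,urk,pmv] add [bict] -> 7 lines: qzn qkj uopbf vokft bict agbq ovv
Final line count: 7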